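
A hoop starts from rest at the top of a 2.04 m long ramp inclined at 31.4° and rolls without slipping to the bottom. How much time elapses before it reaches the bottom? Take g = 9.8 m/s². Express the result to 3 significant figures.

t ≈ 1.26 s

The moment of inertia is MR², giving k ≡ I/(MR²) = 1.
Newton's second law down the slope: Mg sinθ − f = Ma. The torque equation fR = Iα (with α = a/R) gives f = kMa.
Hence a = g sinθ/(1+k) = 9.8×sin31.4°/2 = 2.553 m/s².
Starting from rest, L = ½at², so t = √(2L/a) = √(2×2.04/2.553) ≈ 1.26 s.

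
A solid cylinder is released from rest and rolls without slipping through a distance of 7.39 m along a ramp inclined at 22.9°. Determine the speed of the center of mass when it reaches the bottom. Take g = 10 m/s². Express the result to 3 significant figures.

Here I = (1/2)MR², so the shape factor k = I/(MR²) = 0.5.
The rolling condition ω = v/R makes the rotational term ½I(v/R)² = ½kMv², so KE_total = ½(1+k)Mv² = (3/4)Mv².
The vertical drop is h = L sinθ = 7.39 × sin22.9° = 2.876 m.
Setting Mgh = (3/4)Mv² gives v = √(2gh/(1+k)) = √(2·10·2.876/1.5) ≈ 6.19 m/s.

v ≈ 6.19 m/s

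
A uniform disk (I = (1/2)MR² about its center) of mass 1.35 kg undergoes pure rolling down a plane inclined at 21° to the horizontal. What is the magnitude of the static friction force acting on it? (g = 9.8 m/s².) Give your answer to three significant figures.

Here I = (1/2)MR², so the shape factor k = I/(MR²) = 0.5.
Along the incline Mg sinθ − f = Ma, and torque about the center fR = Iα = kMR²(a/R) gives f = kMa.
Combining, a = g sinθ/(1+k) and f = kMa = kMg sinθ/(1+k).
f = 0.5 × 1.35 × 9.8 × sin21° / 1.5 ≈ 1.58 N.

f ≈ 1.58 N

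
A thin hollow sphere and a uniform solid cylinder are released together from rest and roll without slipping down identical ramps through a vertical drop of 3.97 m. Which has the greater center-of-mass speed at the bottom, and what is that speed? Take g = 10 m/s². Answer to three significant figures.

the uniform solid cylinder, at v ≈ 7.28 m/s

For rolling without slipping, Mgh = ½(1+k)Mv² where k = I/(MR²), so v = √(2gh/(1+k)).
Thin hollow sphere: k = 2/3, giving v = √(2×10×3.97/1.667) = 6.902 m/s.
Uniform solid cylinder: k = 0.5, giving v = √(2×10×3.97/1.5) = 7.276 m/s.
The smaller k wins: the uniform solid cylinder, at ≈ 7.28 m/s.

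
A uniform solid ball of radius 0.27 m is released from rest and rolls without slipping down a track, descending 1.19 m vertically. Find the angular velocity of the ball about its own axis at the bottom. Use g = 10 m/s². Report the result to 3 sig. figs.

ω ≈ 15.3 rad/s

For this body I = (2/5)MR², i.e. k = I/(MR²) = 0.4.
The rolling condition ω = v/R makes the rotational term ½I(v/R)² = ½kMv², so KE_total = ½(1+k)Mv² = (7/10)Mv².
Energy conservation Mgh = ½(1+k)Mv² gives v = √(2gh/(1+k)) = √(2 × 10 × 1.19 / 1.4) = 4.123 m/s.
The angular speed follows from ω = v/R = 4.123/0.27 ≈ 15.3 rad/s.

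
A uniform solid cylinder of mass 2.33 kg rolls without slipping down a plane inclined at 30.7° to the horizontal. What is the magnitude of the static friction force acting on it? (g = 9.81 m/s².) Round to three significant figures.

f ≈ 3.89 N

The moment of inertia is (1/2)MR², giving k ≡ I/(MR²) = 0.5.
Translational: Mg sinθ − f = Ma. Rotational about the CM: fR = Iα = kMRa, so f = kMa.
Combining, a = g sinθ/(1+k) and f = kMa = kMg sinθ/(1+k).
f = 0.5 × 2.33 × 9.81 × sin30.7° / 1.5 ≈ 3.89 N.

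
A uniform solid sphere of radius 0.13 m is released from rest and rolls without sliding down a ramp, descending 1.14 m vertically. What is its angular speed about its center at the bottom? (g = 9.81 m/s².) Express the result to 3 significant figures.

With I = (2/5)MR², the ratio k = I/(MR²) is 0.4.
Since it rolls without slipping, ω = v/R and KE = ½Mv² + ½Iω² = ½(1+k)Mv² = (7/10)Mv².
Energy conservation Mgh = ½(1+k)Mv² gives v = √(2gh/(1+k)) = √(2 × 9.81 × 1.14 / 1.4) = 3.997 m/s.
Then ω = v/R = 3.997 / 0.13 ≈ 30.7 rad/s.

ω ≈ 30.7 rad/s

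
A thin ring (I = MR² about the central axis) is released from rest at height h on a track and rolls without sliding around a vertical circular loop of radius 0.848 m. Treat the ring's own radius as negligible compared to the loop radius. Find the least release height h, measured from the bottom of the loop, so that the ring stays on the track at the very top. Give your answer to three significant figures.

For this body I = MR², i.e. k = I/(MR²) = 1.
At the top of the loop, the minimum-contact condition is Mg = Mv_top²/r, so v_top² = gr.
With ω = v/R, the kinetic energy at speed v is ½(1+k)Mv² = Mv².
Energy conservation from release (height h) to the top (height 2r): Mgh = Mg(2r) + M·gr.
Thus h_min = 2r + (1+k)r/2 = r(2 + 2/2) = 0.848 × 3 ≈ 2.54 m.

h_min ≈ 2.54 m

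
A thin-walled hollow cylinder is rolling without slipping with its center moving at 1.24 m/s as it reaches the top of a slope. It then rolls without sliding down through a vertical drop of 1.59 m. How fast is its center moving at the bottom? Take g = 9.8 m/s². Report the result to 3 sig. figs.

The moment of inertia is MR², giving k ≡ I/(MR²) = 1.
Rolling without slipping gives ω = v/R, so the total kinetic energy is ½Mv² + ½Iω² = ½(1+k)Mv² = Mv².
Conserving energy between top and bottom: Mv² = Mv₀² + Mgh, hence v² = v₀² + 2gh/(1+k).
v = √(1.24² + 2×9.8×1.59/2) = √17.12 ≈ 4.14 m/s.

v ≈ 4.14 m/s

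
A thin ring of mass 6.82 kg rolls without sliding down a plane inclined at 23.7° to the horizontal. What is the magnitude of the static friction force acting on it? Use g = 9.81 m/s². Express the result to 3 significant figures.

f ≈ 13.4 N

The moment of inertia is MR², giving k ≡ I/(MR²) = 1.
Newton's second law down the slope: Mg sinθ − f = Ma. The torque equation fR = Iα (with α = a/R) gives f = kMa.
Combining, a = g sinθ/(1+k) and f = kMa = kMg sinθ/(1+k).
f = 1 × 6.82 × 9.81 × sin23.7° / 2 ≈ 13.4 N.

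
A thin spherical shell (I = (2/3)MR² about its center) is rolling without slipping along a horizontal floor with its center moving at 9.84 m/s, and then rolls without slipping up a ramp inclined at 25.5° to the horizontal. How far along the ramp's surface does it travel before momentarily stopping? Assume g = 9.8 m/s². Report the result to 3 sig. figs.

d ≈ 19.1 m

With I = (2/3)MR², the ratio k = I/(MR²) is 2/3.
Since it rolls without slipping, ω = v/R and KE = ½Mv² + ½Iω² = ½(1+k)Mv² = (5/6)Mv².
Setting this equal to Mgh gives the vertical rise h = (1+k)v₀²/(2g) = 1.667×9.84²/(2×9.8) = 8.233 m.
Along the incline, d = h/sinθ = 8.233/sin25.5° ≈ 19.1 m.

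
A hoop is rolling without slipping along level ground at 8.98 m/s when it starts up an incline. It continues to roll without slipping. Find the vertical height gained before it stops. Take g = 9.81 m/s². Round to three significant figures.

With I = MR², the ratio k = I/(MR²) is 1.
Rolling without slipping gives ω = v/R, so the total kinetic energy is ½Mv² + ½Iω² = ½(1+k)Mv² = Mv².
At the top the kinetic energy is zero, so Mv₀² = Mgh.
Thus h = (1+k)v₀²/(2g) = 2 × 8.98² / (2 × 9.81) ≈ 8.22 m.

h ≈ 8.22 m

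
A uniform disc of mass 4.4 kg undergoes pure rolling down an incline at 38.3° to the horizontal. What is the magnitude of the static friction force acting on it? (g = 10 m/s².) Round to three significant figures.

The moment of inertia is (1/2)MR², giving k ≡ I/(MR²) = 0.5.
Newton's second law down the slope: Mg sinθ − f = Ma. The torque equation fR = Iα (with α = a/R) gives f = kMa.
Combining, a = g sinθ/(1+k) and f = kMa = kMg sinθ/(1+k).
f = 0.5 × 4.4 × 10 × sin38.3° / 1.5 ≈ 9.09 N.

f ≈ 9.09 N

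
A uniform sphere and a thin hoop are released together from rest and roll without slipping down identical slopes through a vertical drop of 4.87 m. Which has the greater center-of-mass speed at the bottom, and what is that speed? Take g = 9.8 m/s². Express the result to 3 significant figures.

the uniform sphere, at v ≈ 8.26 m/s

For rolling without slipping, Mgh = ½(1+k)Mv² where k = I/(MR²), so v = √(2gh/(1+k)).
Uniform sphere: k = 0.4, giving v = √(2×9.8×4.87/1.4) = 8.257 m/s.
Thin hoop: k = 1, giving v = √(2×9.8×4.87/2) = 6.908 m/s.
The smaller k wins: the uniform sphere, at ≈ 8.26 m/s.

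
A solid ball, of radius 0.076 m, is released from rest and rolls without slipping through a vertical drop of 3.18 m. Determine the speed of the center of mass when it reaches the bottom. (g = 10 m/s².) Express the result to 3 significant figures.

v ≈ 6.74 m/s

The moment of inertia is (2/5)MR², giving k ≡ I/(MR²) = 0.4.
The rolling condition ω = v/R makes the rotational term ½I(v/R)² = ½kMv², so KE_total = ½(1+k)Mv² = (7/10)Mv².
Energy conservation: Mgh = (7/10)Mv², so v = √(2gh/(1+k)) = √(2 × 10 × 3.18 / 1.4) ≈ 6.74 m/s.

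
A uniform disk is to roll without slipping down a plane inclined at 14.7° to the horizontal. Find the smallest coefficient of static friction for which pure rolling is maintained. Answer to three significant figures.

μ_min ≈ 0.0874

For this body I = (1/2)MR², i.e. k = I/(MR²) = 0.5.
Along the incline Mg sinθ − f = Ma, and torque about the center fR = Iα = kMR²(a/R) gives f = kMa.
These give a = g sinθ/(1+k) and the required friction f = kMg sinθ/(1+k).
With N = Mg cosθ, the no-slip condition f ≤ μN gives μ_min = f/N = k tanθ/(1+k).
μ_min = 0.5 × tan14.7° / 1.5 ≈ 0.0874.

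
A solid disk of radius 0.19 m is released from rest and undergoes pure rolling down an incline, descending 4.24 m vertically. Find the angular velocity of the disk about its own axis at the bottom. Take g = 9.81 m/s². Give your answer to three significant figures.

ω ≈ 39.2 rad/s

Here I = (1/2)MR², so the shape factor k = I/(MR²) = 0.5.
Since it rolls without slipping, ω = v/R and KE = ½Mv² + ½Iω² = ½(1+k)Mv² = (3/4)Mv².
Energy conservation Mgh = ½(1+k)Mv² gives v = √(2gh/(1+k)) = √(2 × 9.81 × 4.24 / 1.5) = 7.447 m/s.
The angular speed follows from ω = v/R = 7.447/0.19 ≈ 39.2 rad/s.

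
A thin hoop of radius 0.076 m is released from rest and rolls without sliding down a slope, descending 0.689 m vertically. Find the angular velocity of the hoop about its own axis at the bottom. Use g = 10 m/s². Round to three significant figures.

With I = MR², the ratio k = I/(MR²) is 1.
The rolling condition ω = v/R makes the rotational term ½I(v/R)² = ½kMv², so KE_total = ½(1+k)Mv² = Mv².
Energy conservation Mgh = ½(1+k)Mv² gives v = √(2gh/(1+k)) = √(2 × 10 × 0.689 / 2) = 2.625 m/s.
Then ω = v/R = 2.625 / 0.076 ≈ 34.5 rad/s.

ω ≈ 34.5 rad/s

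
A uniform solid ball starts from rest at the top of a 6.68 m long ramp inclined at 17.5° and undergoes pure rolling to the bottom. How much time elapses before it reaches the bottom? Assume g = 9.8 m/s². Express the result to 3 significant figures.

The moment of inertia is (2/5)MR², giving k ≡ I/(MR²) = 0.4.
Translational: Mg sinθ − f = Ma. Rotational about the CM: fR = Iα = kMRa, so f = kMa.
Hence a = g sinθ/(1+k) = 9.8×sin17.5°/1.4 = 2.105 m/s².
With constant a from rest, t = √(2L/a) = √(2·6.68/2.105) ≈ 2.52 s.

t ≈ 2.52 s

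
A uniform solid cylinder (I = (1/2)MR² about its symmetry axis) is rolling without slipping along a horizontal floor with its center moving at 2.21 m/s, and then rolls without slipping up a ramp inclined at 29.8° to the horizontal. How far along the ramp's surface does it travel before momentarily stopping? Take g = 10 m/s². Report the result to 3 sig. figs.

The moment of inertia is (1/2)MR², giving k ≡ I/(MR²) = 0.5.
Rolling without slipping gives ω = v/R, so the total kinetic energy is ½Mv² + ½Iω² = ½(1+k)Mv² = (3/4)Mv².
Setting this equal to Mgh gives the vertical rise h = (1+k)v₀²/(2g) = 1.5×2.21²/(2×10) = 0.3663 m.
The distance along the slope is d = h/sinθ = 0.3663/sin29.8° ≈ 0.737 m.

d ≈ 0.737 m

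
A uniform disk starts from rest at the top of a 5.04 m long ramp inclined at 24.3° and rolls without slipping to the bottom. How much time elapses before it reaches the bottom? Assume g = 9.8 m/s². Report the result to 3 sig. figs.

The moment of inertia is (1/2)MR², giving k ≡ I/(MR²) = 0.5.
Newton's second law down the slope: Mg sinθ − f = Ma. The torque equation fR = Iα (with α = a/R) gives f = kMa.
Hence a = g sinθ/(1+k) = 9.8×sin24.3°/1.5 = 2.689 m/s².
With constant a from rest, t = √(2L/a) = √(2·5.04/2.689) ≈ 1.94 s.

t ≈ 1.94 s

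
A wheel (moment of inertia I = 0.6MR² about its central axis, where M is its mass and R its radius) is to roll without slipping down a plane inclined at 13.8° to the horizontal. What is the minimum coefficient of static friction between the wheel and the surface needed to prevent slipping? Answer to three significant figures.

The moment of inertia is 0.6MR², giving k ≡ I/(MR²) = 0.6.
Newton's second law down the slope: Mg sinθ − f = Ma. The torque equation fR = Iα (with α = a/R) gives f = kMa.
These give a = g sinθ/(1+k) and the required friction f = kMg sinθ/(1+k).
With N = Mg cosθ, the no-slip condition f ≤ μN gives μ_min = f/N = k tanθ/(1+k).
μ_min = 0.6 × tan13.8° / 1.6 ≈ 0.0921.

μ_min ≈ 0.0921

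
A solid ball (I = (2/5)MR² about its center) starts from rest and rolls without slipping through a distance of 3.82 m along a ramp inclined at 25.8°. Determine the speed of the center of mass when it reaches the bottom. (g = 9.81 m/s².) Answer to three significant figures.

v ≈ 4.83 m/s

For this body I = (2/5)MR², i.e. k = I/(MR²) = 0.4.
Rolling without slipping gives ω = v/R, so the total kinetic energy is ½Mv² + ½Iω² = ½(1+k)Mv² = (7/10)Mv².
The vertical drop is h = L sinθ = 3.82 × sin25.8° = 1.663 m.
Energy conservation: Mgh = (7/10)Mv², so v = √(2gh/(1+k)) = √(2 × 9.81 × 1.663 / 1.4) ≈ 4.83 m/s.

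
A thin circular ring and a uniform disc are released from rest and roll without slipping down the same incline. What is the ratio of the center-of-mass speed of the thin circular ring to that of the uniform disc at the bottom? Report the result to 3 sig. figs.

v_ratio ≈ 0.866

Each satisfies Mgh = ½(1+k)Mv² with k = I/(MR²), so v ∝ 1/√(1+k).
For the thin circular ring k = 1; for the uniform disc k = 0.5.
v₁/v₂ = √((1+k₂)/(1+k₁)) = √(1.5/2) ≈ 0.866.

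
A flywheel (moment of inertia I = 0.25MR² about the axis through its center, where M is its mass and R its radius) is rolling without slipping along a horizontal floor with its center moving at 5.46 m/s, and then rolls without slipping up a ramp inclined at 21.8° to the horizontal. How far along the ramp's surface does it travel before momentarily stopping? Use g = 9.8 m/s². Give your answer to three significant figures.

With I = 0.25MR², the ratio k = I/(MR²) is 0.25.
Rolling without slipping gives ω = v/R, so the total kinetic energy is ½Mv² + ½Iω² = ½(1+k)Mv² = (5/8)Mv².
Setting this equal to Mgh gives the vertical rise h = (1+k)v₀²/(2g) = 1.25×5.46²/(2×9.8) = 1.901 m.
Along the incline, d = h/sinθ = 1.901/sin21.8° ≈ 5.12 m.

d ≈ 5.12 m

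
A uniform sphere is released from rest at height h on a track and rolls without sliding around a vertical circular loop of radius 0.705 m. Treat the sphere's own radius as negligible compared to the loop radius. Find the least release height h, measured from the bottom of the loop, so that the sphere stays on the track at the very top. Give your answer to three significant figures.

h_min ≈ 1.90 m

For this body I = (2/5)MR², i.e. k = I/(MR²) = 0.4.
At the top, contact is just lost when gravity alone supplies the centripetal force: Mg = Mv_top²/r, i.e. v_top² = gr.
With ω = v/R, the kinetic energy at speed v is ½(1+k)Mv² = (7/10)Mv².
Energy conservation from release (height h) to the top (height 2r): Mgh = Mg(2r) + (7/10)M·gr.
Thus h_min = 2r + (1+k)r/2 = r(2 + 1.4/2) = 0.705 × 2.7 ≈ 1.90 m.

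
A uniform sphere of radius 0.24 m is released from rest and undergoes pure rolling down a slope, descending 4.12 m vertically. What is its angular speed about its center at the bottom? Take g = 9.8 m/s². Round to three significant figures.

ω ≈ 31.6 rad/s

Here I = (2/5)MR², so the shape factor k = I/(MR²) = 0.4.
Since it rolls without slipping, ω = v/R and KE = ½Mv² + ½Iω² = ½(1+k)Mv² = (7/10)Mv².
Energy conservation Mgh = ½(1+k)Mv² gives v = √(2gh/(1+k)) = √(2 × 9.8 × 4.12 / 1.4) = 7.595 m/s.
Then ω = v/R = 7.595 / 0.24 ≈ 31.6 rad/s.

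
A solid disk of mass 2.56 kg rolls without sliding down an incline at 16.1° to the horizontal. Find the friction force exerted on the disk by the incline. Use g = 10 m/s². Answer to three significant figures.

f ≈ 2.37 N

The moment of inertia is (1/2)MR², giving k ≡ I/(MR²) = 0.5.
Newton's second law down the slope: Mg sinθ − f = Ma. The torque equation fR = Iα (with α = a/R) gives f = kMa.
Combining, a = g sinθ/(1+k) and f = kMa = kMg sinθ/(1+k).
f = 0.5 × 2.56 × 10 × sin16.1° / 1.5 ≈ 2.37 N.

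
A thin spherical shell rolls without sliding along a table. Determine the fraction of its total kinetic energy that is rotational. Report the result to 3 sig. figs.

fraction ≈ 0.400

With I = (2/3)MR², the ratio k = I/(MR²) is 2/3.
Since ω = v/R, the translational part is ½Mv² and the rotational part is ½I(v/R)² = ½kMv²; the total is ½(1+k)Mv².
The rotational fraction is therefore k/(1+k) = (2/3)/1.667 ≈ 0.400.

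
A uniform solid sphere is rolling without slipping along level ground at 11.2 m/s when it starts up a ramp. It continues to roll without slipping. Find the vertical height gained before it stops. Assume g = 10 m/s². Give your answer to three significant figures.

For this body I = (2/5)MR², i.e. k = I/(MR²) = 0.4.
Pure rolling means v = ωR; then KE = ½Mv² + ½I(v/R)² = ½(1+k)Mv² = (7/10)Mv².
All of this converts to potential energy at the highest point: (7/10)Mv₀² = Mgh.
Thus h = (1+k)v₀²/(2g) = 1.4 × 11.2² / (2 × 10) ≈ 8.78 m.

h ≈ 8.78 m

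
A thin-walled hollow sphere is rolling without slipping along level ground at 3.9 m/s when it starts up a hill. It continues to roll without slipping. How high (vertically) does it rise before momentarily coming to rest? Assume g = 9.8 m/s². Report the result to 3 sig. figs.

With I = (2/3)MR², the ratio k = I/(MR²) is 2/3.
Pure rolling means v = ωR; then KE = ½Mv² + ½I(v/R)² = ½(1+k)Mv² = (5/6)Mv².
At the top the kinetic energy is zero, so (5/6)Mv₀² = Mgh.
Thus h = (1+k)v₀²/(2g) = 1.667 × 3.9² / (2 × 9.8) ≈ 1.29 m.

h ≈ 1.29 m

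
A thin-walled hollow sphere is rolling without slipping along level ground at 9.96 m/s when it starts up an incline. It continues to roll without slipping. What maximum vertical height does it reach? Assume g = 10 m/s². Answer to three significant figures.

h ≈ 8.27 m

The moment of inertia is (2/3)MR², giving k ≡ I/(MR²) = 2/3.
Since it rolls without slipping, ω = v/R and KE = ½Mv² + ½Iω² = ½(1+k)Mv² = (5/6)Mv².
All of this converts to potential energy at the highest point: (5/6)Mv₀² = Mgh.
Thus h = (1+k)v₀²/(2g) = 1.667 × 9.96² / (2 × 10) ≈ 8.27 m.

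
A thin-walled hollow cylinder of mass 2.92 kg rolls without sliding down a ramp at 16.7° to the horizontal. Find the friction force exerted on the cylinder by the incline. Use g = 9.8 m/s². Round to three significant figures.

With I = MR², the ratio k = I/(MR²) is 1.
Translational: Mg sinθ − f = Ma. Rotational about the CM: fR = Iα = kMRa, so f = kMa.
Combining, a = g sinθ/(1+k) and f = kMa = kMg sinθ/(1+k).
f = 1 × 2.92 × 9.8 × sin16.7° / 2 ≈ 4.11 N.

f ≈ 4.11 N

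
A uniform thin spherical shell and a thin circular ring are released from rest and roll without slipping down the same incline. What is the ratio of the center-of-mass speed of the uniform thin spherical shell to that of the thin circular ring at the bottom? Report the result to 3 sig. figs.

Each satisfies Mgh = ½(1+k)Mv² with k = I/(MR²), so v ∝ 1/√(1+k).
For the uniform thin spherical shell k = 2/3; for the thin circular ring k = 1.
v₁/v₂ = √((1+k₂)/(1+k₁)) = √(2/1.667) ≈ 1.10.

v_ratio ≈ 1.10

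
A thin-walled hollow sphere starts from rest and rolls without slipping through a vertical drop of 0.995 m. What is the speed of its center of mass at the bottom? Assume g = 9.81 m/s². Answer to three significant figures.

v ≈ 3.42 m/s

For this body I = (2/3)MR², i.e. k = I/(MR²) = 2/3.
The rolling condition ω = v/R makes the rotational term ½I(v/R)² = ½kMv², so KE_total = ½(1+k)Mv² = (5/6)Mv².
Energy conservation: Mgh = (5/6)Mv², so v = √(2gh/(1+k)) = √(2 × 9.81 × 0.995 / 1.667) ≈ 3.42 m/s.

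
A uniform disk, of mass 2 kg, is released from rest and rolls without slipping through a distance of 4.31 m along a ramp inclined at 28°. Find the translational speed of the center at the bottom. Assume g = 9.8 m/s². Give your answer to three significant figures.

v ≈ 5.14 m/s

For this body I = (1/2)MR², i.e. k = I/(MR²) = 0.5.
Rolling without slipping gives ω = v/R, so the total kinetic energy is ½Mv² + ½Iω² = ½(1+k)Mv² = (3/4)Mv².
The vertical drop is h = L sinθ = 4.31 × sin28° = 2.023 m.
Energy conservation: Mgh = (3/4)Mv², so v = √(2gh/(1+k)) = √(2 × 9.8 × 2.023 / 1.5) ≈ 5.14 m/s.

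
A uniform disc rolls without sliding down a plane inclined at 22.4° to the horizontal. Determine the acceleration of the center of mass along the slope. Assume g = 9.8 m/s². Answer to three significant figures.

a ≈ 2.49 m/s²

With I = (1/2)MR², the ratio k = I/(MR²) is 0.5.
Newton's second law down the slope: Mg sinθ − f = Ma. The torque equation fR = Iα (with α = a/R) gives f = kMa.
Eliminating f: Mg sinθ = (1+k)Ma, so a = g sinθ/(1+k) = 9.8 × sin22.4° / 1.5 ≈ 2.49 m/s².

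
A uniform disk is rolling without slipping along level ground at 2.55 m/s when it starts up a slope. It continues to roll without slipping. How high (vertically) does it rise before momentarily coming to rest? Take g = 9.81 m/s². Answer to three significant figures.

With I = (1/2)MR², the ratio k = I/(MR²) is 0.5.
The rolling condition ω = v/R makes the rotational term ½I(v/R)² = ½kMv², so KE_total = ½(1+k)Mv² = (3/4)Mv².
At the top the kinetic energy is zero, so (3/4)Mv₀² = Mgh.
Thus h = (1+k)v₀²/(2g) = 1.5 × 2.55² / (2 × 9.81) ≈ 0.497 m.

h ≈ 0.497 m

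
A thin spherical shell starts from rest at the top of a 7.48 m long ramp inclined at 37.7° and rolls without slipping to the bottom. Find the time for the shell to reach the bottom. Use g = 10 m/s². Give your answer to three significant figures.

The moment of inertia is (2/3)MR², giving k ≡ I/(MR²) = 2/3.
Translational: Mg sinθ − f = Ma. Rotational about the CM: fR = Iα = kMRa, so f = kMa.
Hence a = g sinθ/(1+k) = 10×sin37.7°/1.667 = 3.669 m/s².
With constant a from rest, t = √(2L/a) = √(2·7.48/3.669) ≈ 2.02 s.

t ≈ 2.02 s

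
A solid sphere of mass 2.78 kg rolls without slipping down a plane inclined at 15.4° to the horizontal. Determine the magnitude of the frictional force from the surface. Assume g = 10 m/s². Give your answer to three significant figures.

f ≈ 2.11 N

Here I = (2/5)MR², so the shape factor k = I/(MR²) = 0.4.
Translational: Mg sinθ − f = Ma. Rotational about the CM: fR = Iα = kMRa, so f = kMa.
Combining, a = g sinθ/(1+k) and f = kMa = kMg sinθ/(1+k).
f = 0.4 × 2.78 × 10 × sin15.4° / 1.4 ≈ 2.11 N.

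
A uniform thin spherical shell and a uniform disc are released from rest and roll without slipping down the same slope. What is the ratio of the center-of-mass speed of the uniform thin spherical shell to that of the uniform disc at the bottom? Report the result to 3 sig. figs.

v_ratio ≈ 0.949

Each satisfies Mgh = ½(1+k)Mv² with k = I/(MR²), so v ∝ 1/√(1+k).
For the uniform thin spherical shell k = 2/3; for the uniform disc k = 0.5.
v₁/v₂ = √((1+k₂)/(1+k₁)) = √(1.5/1.667) ≈ 0.949.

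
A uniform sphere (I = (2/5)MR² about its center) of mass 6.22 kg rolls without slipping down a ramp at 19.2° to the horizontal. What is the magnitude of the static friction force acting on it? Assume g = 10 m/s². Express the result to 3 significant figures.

f ≈ 5.84 N

With I = (2/5)MR², the ratio k = I/(MR²) is 0.4.
Translational: Mg sinθ − f = Ma. Rotational about the CM: fR = Iα = kMRa, so f = kMa.
Combining, a = g sinθ/(1+k) and f = kMa = kMg sinθ/(1+k).
f = 0.4 × 6.22 × 10 × sin19.2° / 1.4 ≈ 5.84 N.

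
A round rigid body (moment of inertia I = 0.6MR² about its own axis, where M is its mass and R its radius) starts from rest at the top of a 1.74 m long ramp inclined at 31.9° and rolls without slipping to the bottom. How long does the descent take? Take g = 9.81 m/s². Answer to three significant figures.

For this body I = 0.6MR², i.e. k = I/(MR²) = 0.6.
Newton's second law down the slope: Mg sinθ − f = Ma. The torque equation fR = Iα (with α = a/R) gives f = kMa.
Hence a = g sinθ/(1+k) = 9.81×sin31.9°/1.6 = 3.24 m/s².
Starting from rest, L = ½at², so t = √(2L/a) = √(2×1.74/3.24) ≈ 1.04 s.

t ≈ 1.04 s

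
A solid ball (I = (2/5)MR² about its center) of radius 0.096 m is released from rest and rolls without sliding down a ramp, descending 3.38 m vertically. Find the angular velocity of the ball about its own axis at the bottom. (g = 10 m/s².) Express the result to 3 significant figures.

With I = (2/5)MR², the ratio k = I/(MR²) is 0.4.
Since it rolls without slipping, ω = v/R and KE = ½Mv² + ½Iω² = ½(1+k)Mv² = (7/10)Mv².
Energy conservation Mgh = ½(1+k)Mv² gives v = √(2gh/(1+k)) = √(2 × 10 × 3.38 / 1.4) = 6.949 m/s.
Then ω = v/R = 6.949 / 0.096 ≈ 72.4 rad/s.

ω ≈ 72.4 rad/s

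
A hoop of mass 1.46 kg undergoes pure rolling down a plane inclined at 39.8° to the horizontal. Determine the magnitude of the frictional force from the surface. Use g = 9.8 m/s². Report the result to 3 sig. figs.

Here I = MR², so the shape factor k = I/(MR²) = 1.
Translational: Mg sinθ − f = Ma. Rotational about the CM: fR = Iα = kMRa, so f = kMa.
Combining, a = g sinθ/(1+k) and f = kMa = kMg sinθ/(1+k).
f = 1 × 1.46 × 9.8 × sin39.8° / 2 ≈ 4.58 N.

f ≈ 4.58 N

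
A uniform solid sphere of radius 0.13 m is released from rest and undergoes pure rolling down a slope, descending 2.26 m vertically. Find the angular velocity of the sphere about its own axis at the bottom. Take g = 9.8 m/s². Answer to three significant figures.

The moment of inertia is (2/5)MR², giving k ≡ I/(MR²) = 0.4.
Pure rolling means v = ωR; then KE = ½Mv² + ½I(v/R)² = ½(1+k)Mv² = (7/10)Mv².
Energy conservation Mgh = ½(1+k)Mv² gives v = √(2gh/(1+k)) = √(2 × 9.8 × 2.26 / 1.4) = 5.625 m/s.
The angular speed follows from ω = v/R = 5.625/0.13 ≈ 43.3 rad/s.

ω ≈ 43.3 rad/s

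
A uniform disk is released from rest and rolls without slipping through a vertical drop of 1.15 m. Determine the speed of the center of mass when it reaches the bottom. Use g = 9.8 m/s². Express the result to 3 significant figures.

v ≈ 3.88 m/s

The moment of inertia is (1/2)MR², giving k ≡ I/(MR²) = 0.5.
Since it rolls without slipping, ω = v/R and KE = ½Mv² + ½Iω² = ½(1+k)Mv² = (3/4)Mv².
Energy conservation: Mgh = (3/4)Mv², so v = √(2gh/(1+k)) = √(2 × 9.8 × 1.15 / 1.5) ≈ 3.88 m/s.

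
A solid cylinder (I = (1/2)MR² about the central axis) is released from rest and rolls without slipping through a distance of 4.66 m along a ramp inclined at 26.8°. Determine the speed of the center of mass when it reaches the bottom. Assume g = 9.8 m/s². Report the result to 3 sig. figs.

The moment of inertia is (1/2)MR², giving k ≡ I/(MR²) = 0.5.
The rolling condition ω = v/R makes the rotational term ½I(v/R)² = ½kMv², so KE_total = ½(1+k)Mv² = (3/4)Mv².
The vertical drop is h = L sinθ = 4.66 × sin26.8° = 2.101 m.
Setting Mgh = (3/4)Mv² gives v = √(2gh/(1+k)) = √(2·9.8·2.101/1.5) ≈ 5.24 m/s.

v ≈ 5.24 m/s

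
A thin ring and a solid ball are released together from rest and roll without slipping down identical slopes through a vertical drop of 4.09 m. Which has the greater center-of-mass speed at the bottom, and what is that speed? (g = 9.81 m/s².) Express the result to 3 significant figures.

For rolling without slipping, Mgh = ½(1+k)Mv² where k = I/(MR²), so v = √(2gh/(1+k)).
Thin ring: k = 1, giving v = √(2×9.81×4.09/2) = 6.334 m/s.
Solid ball: k = 0.4, giving v = √(2×9.81×4.09/1.4) = 7.571 m/s.
The smaller k wins: the solid ball, at ≈ 7.57 m/s.

the solid ball, at v ≈ 7.57 m/s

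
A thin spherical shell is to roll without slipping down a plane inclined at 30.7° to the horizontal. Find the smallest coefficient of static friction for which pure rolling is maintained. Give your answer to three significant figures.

Here I = (2/3)MR², so the shape factor k = I/(MR²) = 2/3.
Newton's second law down the slope: Mg sinθ − f = Ma. The torque equation fR = Iα (with α = a/R) gives f = kMa.
These give a = g sinθ/(1+k) and the required friction f = kMg sinθ/(1+k).
The normal force is N = Mg cosθ, so μ_min = f/N = k tanθ/(1+k).
μ_min = (2/3) × tan30.7° / 1.667 ≈ 0.238.

μ_min ≈ 0.238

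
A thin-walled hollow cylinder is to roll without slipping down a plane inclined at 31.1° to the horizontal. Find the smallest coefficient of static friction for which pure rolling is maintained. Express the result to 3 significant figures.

The moment of inertia is MR², giving k ≡ I/(MR²) = 1.
Translational: Mg sinθ − f = Ma. Rotational about the CM: fR = Iα = kMRa, so f = kMa.
These give a = g sinθ/(1+k) and the required friction f = kMg sinθ/(1+k).
With N = Mg cosθ, the no-slip condition f ≤ μN gives μ_min = f/N = k tanθ/(1+k).
μ_min = 1 × tan31.1° / 2 ≈ 0.302.

μ_min ≈ 0.302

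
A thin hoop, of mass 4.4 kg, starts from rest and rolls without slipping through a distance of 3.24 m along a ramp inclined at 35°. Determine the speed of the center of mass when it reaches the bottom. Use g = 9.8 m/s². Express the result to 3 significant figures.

v ≈ 4.27 m/s

With I = MR², the ratio k = I/(MR²) is 1.
The rolling condition ω = v/R makes the rotational term ½I(v/R)² = ½kMv², so KE_total = ½(1+k)Mv² = Mv².
The vertical drop is h = L sinθ = 3.24 × sin35° = 1.858 m.
Setting Mgh = Mv² gives v = √(2gh/(1+k)) = √(2·9.8·1.858/2) ≈ 4.27 m/s.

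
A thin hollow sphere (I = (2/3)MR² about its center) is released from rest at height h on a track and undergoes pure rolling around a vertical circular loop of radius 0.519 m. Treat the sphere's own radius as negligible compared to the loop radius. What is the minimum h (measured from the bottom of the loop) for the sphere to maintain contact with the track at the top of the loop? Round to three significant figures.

h_min ≈ 1.47 m

For this body I = (2/3)MR², i.e. k = I/(MR²) = 2/3.
At the top of the loop, the minimum-contact condition is Mg = Mv_top²/r, so v_top² = gr.
With ω = v/R, the kinetic energy at speed v is ½(1+k)Mv² = (5/6)Mv².
Energy conservation from release (height h) to the top (height 2r): Mgh = Mg(2r) + (5/6)M·gr.
Thus h_min = 2r + (1+k)r/2 = r(2 + 1.667/2) = 0.519 × 2.833 ≈ 1.47 m.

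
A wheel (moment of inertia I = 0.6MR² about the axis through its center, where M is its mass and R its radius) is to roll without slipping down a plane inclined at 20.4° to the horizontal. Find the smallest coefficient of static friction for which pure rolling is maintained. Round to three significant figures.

For this body I = 0.6MR², i.e. k = I/(MR²) = 0.6.
Along the incline Mg sinθ − f = Ma, and torque about the center fR = Iα = kMR²(a/R) gives f = kMa.
These give a = g sinθ/(1+k) and the required friction f = kMg sinθ/(1+k).
The normal force is N = Mg cosθ, so μ_min = f/N = k tanθ/(1+k).
μ_min = 0.6 × tan20.4° / 1.6 ≈ 0.139.

μ_min ≈ 0.139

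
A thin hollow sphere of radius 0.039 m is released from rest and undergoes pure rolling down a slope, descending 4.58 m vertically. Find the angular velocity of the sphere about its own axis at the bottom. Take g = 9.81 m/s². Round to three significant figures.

With I = (2/3)MR², the ratio k = I/(MR²) is 2/3.
Pure rolling means v = ωR; then KE = ½Mv² + ½I(v/R)² = ½(1+k)Mv² = (5/6)Mv².
Energy conservation Mgh = ½(1+k)Mv² gives v = √(2gh/(1+k)) = √(2 × 9.81 × 4.58 / 1.667) = 7.343 m/s.
The angular speed follows from ω = v/R = 7.343/0.039 ≈ 188 rad/s.

ω ≈ 188 rad/s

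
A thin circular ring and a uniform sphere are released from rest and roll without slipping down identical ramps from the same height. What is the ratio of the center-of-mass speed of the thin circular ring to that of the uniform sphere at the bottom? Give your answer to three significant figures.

v_ratio ≈ 0.837

Each satisfies Mgh = ½(1+k)Mv² with k = I/(MR²), so v ∝ 1/√(1+k).
For the thin circular ring k = 1; for the uniform sphere k = 0.4.
v₁/v₂ = √((1+k₂)/(1+k₁)) = √(1.4/2) ≈ 0.837.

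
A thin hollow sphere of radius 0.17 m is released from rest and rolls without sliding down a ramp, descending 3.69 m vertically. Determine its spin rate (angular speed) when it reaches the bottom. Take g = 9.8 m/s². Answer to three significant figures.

ω ≈ 38.7 rad/s

The moment of inertia is (2/3)MR², giving k ≡ I/(MR²) = 2/3.
Since it rolls without slipping, ω = v/R and KE = ½Mv² + ½Iω² = ½(1+k)Mv² = (5/6)Mv².
Energy conservation Mgh = ½(1+k)Mv² gives v = √(2gh/(1+k)) = √(2 × 9.8 × 3.69 / 1.667) = 6.587 m/s.
The angular speed follows from ω = v/R = 6.587/0.17 ≈ 38.7 rad/s.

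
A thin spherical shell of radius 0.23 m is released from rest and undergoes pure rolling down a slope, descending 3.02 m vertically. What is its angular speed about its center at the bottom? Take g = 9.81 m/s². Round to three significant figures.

For this body I = (2/3)MR², i.e. k = I/(MR²) = 2/3.
Rolling without slipping gives ω = v/R, so the total kinetic energy is ½Mv² + ½Iω² = ½(1+k)Mv² = (5/6)Mv².
Energy conservation Mgh = ½(1+k)Mv² gives v = √(2gh/(1+k)) = √(2 × 9.81 × 3.02 / 1.667) = 5.963 m/s.
Then ω = v/R = 5.963 / 0.23 ≈ 25.9 rad/s.

ω ≈ 25.9 rad/s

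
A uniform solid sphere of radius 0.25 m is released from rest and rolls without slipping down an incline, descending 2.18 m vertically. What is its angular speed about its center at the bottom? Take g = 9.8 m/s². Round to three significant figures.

Here I = (2/5)MR², so the shape factor k = I/(MR²) = 0.4.
Since it rolls without slipping, ω = v/R and KE = ½Mv² + ½Iω² = ½(1+k)Mv² = (7/10)Mv².
Energy conservation Mgh = ½(1+k)Mv² gives v = √(2gh/(1+k)) = √(2 × 9.8 × 2.18 / 1.4) = 5.524 m/s.
The angular speed follows from ω = v/R = 5.524/0.25 ≈ 22.1 rad/s.

ω ≈ 22.1 rad/s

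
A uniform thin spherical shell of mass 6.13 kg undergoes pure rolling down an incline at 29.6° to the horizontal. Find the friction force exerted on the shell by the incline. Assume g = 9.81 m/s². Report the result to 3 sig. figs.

The moment of inertia is (2/3)MR², giving k ≡ I/(MR²) = 2/3.
Newton's second law down the slope: Mg sinθ − f = Ma. The torque equation fR = Iα (with α = a/R) gives f = kMa.
Combining, a = g sinθ/(1+k) and f = kMa = kMg sinθ/(1+k).
f = (2/3) × 6.13 × 9.81 × sin29.6° / 1.667 ≈ 11.9 N.

f ≈ 11.9 N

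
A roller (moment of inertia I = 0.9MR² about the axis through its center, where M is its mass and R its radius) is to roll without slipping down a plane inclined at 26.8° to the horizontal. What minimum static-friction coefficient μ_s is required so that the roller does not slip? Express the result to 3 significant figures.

The moment of inertia is 0.9MR², giving k ≡ I/(MR²) = 0.9.
Newton's second law down the slope: Mg sinθ − f = Ma. The torque equation fR = Iα (with α = a/R) gives f = kMa.
These give a = g sinθ/(1+k) and the required friction f = kMg sinθ/(1+k).
The normal force is N = Mg cosθ, so μ_min = f/N = k tanθ/(1+k).
μ_min = 0.9 × tan26.8° / 1.9 ≈ 0.239.

μ_min ≈ 0.239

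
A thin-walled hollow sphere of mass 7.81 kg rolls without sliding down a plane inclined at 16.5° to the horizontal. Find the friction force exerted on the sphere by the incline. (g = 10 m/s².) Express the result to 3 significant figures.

f ≈ 8.87 N

With I = (2/3)MR², the ratio k = I/(MR²) is 2/3.
Newton's second law down the slope: Mg sinθ − f = Ma. The torque equation fR = Iα (with α = a/R) gives f = kMa.
Combining, a = g sinθ/(1+k) and f = kMa = kMg sinθ/(1+k).
f = (2/3) × 7.81 × 10 × sin16.5° / 1.667 ≈ 8.87 N.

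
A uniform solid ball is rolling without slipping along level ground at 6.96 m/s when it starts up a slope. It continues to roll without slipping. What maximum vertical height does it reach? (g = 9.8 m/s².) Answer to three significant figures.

h ≈ 3.46 m

The moment of inertia is (2/5)MR², giving k ≡ I/(MR²) = 0.4.
The rolling condition ω = v/R makes the rotational term ½I(v/R)² = ½kMv², so KE_total = ½(1+k)Mv² = (7/10)Mv².
At the top the kinetic energy is zero, so (7/10)Mv₀² = Mgh.
Thus h = (1+k)v₀²/(2g) = 1.4 × 6.96² / (2 × 9.8) ≈ 3.46 m.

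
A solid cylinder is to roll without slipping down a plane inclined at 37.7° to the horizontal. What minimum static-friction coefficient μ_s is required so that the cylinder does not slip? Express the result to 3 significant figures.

For this body I = (1/2)MR², i.e. k = I/(MR²) = 0.5.
Newton's second law down the slope: Mg sinθ − f = Ma. The torque equation fR = Iα (with α = a/R) gives f = kMa.
These give a = g sinθ/(1+k) and the required friction f = kMg sinθ/(1+k).
With N = Mg cosθ, the no-slip condition f ≤ μN gives μ_min = f/N = k tanθ/(1+k).
μ_min = 0.5 × tan37.7° / 1.5 ≈ 0.258.

μ_min ≈ 0.258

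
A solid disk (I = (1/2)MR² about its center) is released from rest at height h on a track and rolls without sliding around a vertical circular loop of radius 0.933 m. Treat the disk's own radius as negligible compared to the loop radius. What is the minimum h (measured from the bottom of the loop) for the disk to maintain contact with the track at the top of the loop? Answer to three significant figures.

h_min ≈ 2.57 m

The moment of inertia is (1/2)MR², giving k ≡ I/(MR²) = 0.5.
At the top, contact is just lost when gravity alone supplies the centripetal force: Mg = Mv_top²/r, i.e. v_top² = gr.
With ω = v/R, the kinetic energy at speed v is ½(1+k)Mv² = (3/4)Mv².
Energy conservation from release (height h) to the top (height 2r): Mgh = Mg(2r) + (3/4)M·gr.
Thus h_min = 2r + (1+k)r/2 = r(2 + 1.5/2) = 0.933 × 2.75 ≈ 2.57 m.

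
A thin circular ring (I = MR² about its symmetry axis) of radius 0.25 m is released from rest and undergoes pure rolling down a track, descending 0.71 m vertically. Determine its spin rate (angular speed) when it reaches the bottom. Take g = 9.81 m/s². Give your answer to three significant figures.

For this body I = MR², i.e. k = I/(MR²) = 1.
The rolling condition ω = v/R makes the rotational term ½I(v/R)² = ½kMv², so KE_total = ½(1+k)Mv² = Mv².
Energy conservation Mgh = ½(1+k)Mv² gives v = √(2gh/(1+k)) = √(2 × 9.81 × 0.71 / 2) = 2.639 m/s.
The angular speed follows from ω = v/R = 2.639/0.25 ≈ 10.6 rad/s.

ω ≈ 10.6 rad/s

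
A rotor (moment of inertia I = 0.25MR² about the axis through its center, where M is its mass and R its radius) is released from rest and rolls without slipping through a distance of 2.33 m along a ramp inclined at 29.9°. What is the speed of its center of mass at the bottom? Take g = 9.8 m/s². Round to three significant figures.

v ≈ 4.27 m/s

The moment of inertia is 0.25MR², giving k ≡ I/(MR²) = 0.25.
Since it rolls without slipping, ω = v/R and KE = ½Mv² + ½Iω² = ½(1+k)Mv² = (5/8)Mv².
The vertical drop is h = L sinθ = 2.33 × sin29.9° = 1.161 m.
Energy conservation: Mgh = (5/8)Mv², so v = √(2gh/(1+k)) = √(2 × 9.8 × 1.161 / 1.25) ≈ 4.27 m/s.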